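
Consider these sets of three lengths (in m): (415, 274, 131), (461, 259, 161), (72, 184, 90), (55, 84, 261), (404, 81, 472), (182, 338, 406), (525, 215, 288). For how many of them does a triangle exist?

(131,274,415): 131+274 ≤ 415 → not valid
(161,259,461): 161+259 ≤ 461 → not valid
(72,90,184): 72+90 ≤ 184 → not valid
(55,84,261): 55+84 ≤ 261 → not valid
(81,404,472): 81+404 > 472 → valid
(182,338,406): 182+338 > 406 → valid
(215,288,525): 215+288 ≤ 525 → not valid
2 of the 7 triples form a triangle.

2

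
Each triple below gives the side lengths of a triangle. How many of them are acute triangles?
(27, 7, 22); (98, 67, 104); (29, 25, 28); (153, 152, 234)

(27,7,22): 7²+22² = 533 < 729 = 27² → obtuse
(98,67,104): 67²+98² = 14093 > 10816 = 104² → acute
(29,25,28): 25²+28² = 1409 > 841 = 29² → acute
(153,152,234): 152²+153² = 46513 < 54756 = 234² → obtuse
2 of the 4 are acute.

2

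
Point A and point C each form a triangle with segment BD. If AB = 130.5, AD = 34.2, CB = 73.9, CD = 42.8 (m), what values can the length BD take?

From triangle ABD: |130.5 − 34.2| < BD < 130.5 + 34.2, i.e. 96.3 < BD < 164.7.
From triangle CBD: 31.1 < BD < 116.7.
Both must hold, so BD lies in the intersection.

96.3 < BD < 116.7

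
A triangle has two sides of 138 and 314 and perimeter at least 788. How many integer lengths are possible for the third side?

116

Triangle inequality: 176 < x < 452. Perimeter ≥ 788 gives x ≥ 788 − 138 − 314 = 336.
So 336 ≤ x < 452; integers 336 through 451: 116 values.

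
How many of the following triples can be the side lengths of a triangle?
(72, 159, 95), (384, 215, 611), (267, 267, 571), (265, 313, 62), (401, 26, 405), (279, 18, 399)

3

(72,95,159): 72+95 > 159 → valid
(215,384,611): 215+384 ≤ 611 → not valid
(267,267,571): 267+267 ≤ 571 → not valid
(62,265,313): 62+265 > 313 → valid
(26,401,405): 26+401 > 405 → valid
(18,279,399): 18+279 ≤ 399 → not valid
3 of the 6 triples form a triangle.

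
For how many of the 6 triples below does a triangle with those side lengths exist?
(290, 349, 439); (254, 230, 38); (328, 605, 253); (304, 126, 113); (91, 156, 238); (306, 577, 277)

4

(290,349,439): 290+349 > 439 → valid
(38,230,254): 38+230 > 254 → valid
(253,328,605): 253+328 ≤ 605 → not valid
(113,126,304): 113+126 ≤ 304 → not valid
(91,156,238): 91+156 > 238 → valid
(277,306,577): 277+306 > 577 → valid
4 of the 6 triples form a triangle.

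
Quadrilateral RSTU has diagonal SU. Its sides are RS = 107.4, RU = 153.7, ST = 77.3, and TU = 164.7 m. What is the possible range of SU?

87.4 < SU < 242.0

From triangle RSU: |107.4 − 153.7| < SU < 107.4 + 153.7, i.e. 46.3 < SU < 261.1.
From triangle TSU: 87.4 < SU < 242.0.
Both must hold, so SU lies in the intersection.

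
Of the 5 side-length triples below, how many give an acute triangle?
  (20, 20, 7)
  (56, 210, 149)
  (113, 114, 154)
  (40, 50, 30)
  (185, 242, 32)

(20,20,7): 7²+20² = 449 > 400 = 20² → acute
(56,210,149): 56+149 ≤ 210, not a triangle
(113,114,154): 113²+114² = 25765 > 23716 = 154² → acute
(40,50,30): 30²+40² = 2500 = 50² → right
(185,242,32): 32+185 ≤ 242, not a triangle
2 of the 5 are acute.

2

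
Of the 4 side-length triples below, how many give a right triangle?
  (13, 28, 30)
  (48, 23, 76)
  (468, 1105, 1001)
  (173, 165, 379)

(13,28,30): 13²+28² = 953 > 900 = 30² → acute
(48,23,76): 23+48 ≤ 76, not a triangle
(468,1105,1001): 468²+1001² = 1221025 = 1105² → right
(173,165,379): 165+173 ≤ 379, not a triangle
1 of the 4 is right.

1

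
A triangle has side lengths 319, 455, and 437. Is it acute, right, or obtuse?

acute

Compare the square of the longest side to the sum of squares of the other two: 319² + 437² = 292730 > 207025 = 455².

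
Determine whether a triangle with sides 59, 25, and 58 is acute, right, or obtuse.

Compare the square of the longest side to the sum of squares of the other two: 25² + 58² = 3989 > 3481 = 59².

acute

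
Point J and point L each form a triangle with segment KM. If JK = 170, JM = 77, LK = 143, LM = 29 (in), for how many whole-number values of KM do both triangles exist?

From triangle JKM: 93 < KM < 247.
From triangle LKM: 114 < KM < 172.
Intersection: 114 < KM < 172, so integers 115 through 171: 57 values.

57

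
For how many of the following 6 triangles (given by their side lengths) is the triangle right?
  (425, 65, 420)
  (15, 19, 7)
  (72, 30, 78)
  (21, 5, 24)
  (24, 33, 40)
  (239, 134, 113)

2

(425,65,420): 65²+420² = 180625 = 425² → right
(15,19,7): 7²+15² = 274 < 361 = 19² → obtuse
(72,30,78): 30²+72² = 6084 = 78² → right
(21,5,24): 5²+21² = 466 < 576 = 24² → obtuse
(24,33,40): 24²+33² = 1665 > 1600 = 40² → acute
(239,134,113): 113²+134² = 30725 < 57121 = 239² → obtuse
2 of the 6 are right.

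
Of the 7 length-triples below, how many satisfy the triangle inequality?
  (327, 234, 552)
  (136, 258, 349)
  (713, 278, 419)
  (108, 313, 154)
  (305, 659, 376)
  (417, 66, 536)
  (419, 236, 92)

3

(234,327,552): 234+327 > 552 → valid
(136,258,349): 136+258 > 349 → valid
(278,419,713): 278+419 ≤ 713 → not valid
(108,154,313): 108+154 ≤ 313 → not valid
(305,376,659): 305+376 > 659 → valid
(66,417,536): 66+417 ≤ 536 → not valid
(92,236,419): 92+236 ≤ 419 → not valid
3 of the 7 triples form a triangle.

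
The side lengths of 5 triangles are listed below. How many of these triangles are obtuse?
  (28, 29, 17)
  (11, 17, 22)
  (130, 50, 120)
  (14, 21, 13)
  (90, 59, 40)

3

(28,29,17): 17²+28² = 1073 > 841 = 29² → acute
(11,17,22): 11²+17² = 410 < 484 = 22² → obtuse
(130,50,120): 50²+120² = 16900 = 130² → right
(14,21,13): 13²+14² = 365 < 441 = 21² → obtuse
(90,59,40): 40²+59² = 5081 < 8100 = 90² → obtuse
3 of the 5 are obtuse.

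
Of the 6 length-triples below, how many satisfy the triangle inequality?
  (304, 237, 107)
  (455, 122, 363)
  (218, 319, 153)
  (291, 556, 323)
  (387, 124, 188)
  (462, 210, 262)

(107,237,304): 107+237 > 304 → valid
(122,363,455): 122+363 > 455 → valid
(153,218,319): 153+218 > 319 → valid
(291,323,556): 291+323 > 556 → valid
(124,188,387): 124+188 ≤ 387 → not valid
(210,262,462): 210+262 > 462 → valid
5 of the 6 triples form a triangle.

5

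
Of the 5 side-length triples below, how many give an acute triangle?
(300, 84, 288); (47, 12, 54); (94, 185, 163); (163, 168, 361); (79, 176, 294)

1

(300,84,288): 84²+288² = 90000 = 300² → right
(47,12,54): 12²+47² = 2353 < 2916 = 54² → obtuse
(94,185,163): 94²+163² = 35405 > 34225 = 185² → acute
(163,168,361): 163+168 ≤ 361, not a triangle
(79,176,294): 79+176 ≤ 294, not a triangle
1 of the 5 is acute.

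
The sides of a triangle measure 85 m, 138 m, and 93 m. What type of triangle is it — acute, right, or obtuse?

Compare the square of the longest side to the sum of squares of the other two: 85² + 93² = 15874 < 19044 = 138².

obtuse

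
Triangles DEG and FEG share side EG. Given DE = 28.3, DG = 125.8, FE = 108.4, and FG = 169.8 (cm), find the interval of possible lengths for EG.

From triangle DEG: |28.3 − 125.8| < EG < 28.3 + 125.8, i.e. 97.5 < EG < 154.1.
From triangle FEG: 61.4 < EG < 278.2.
Both must hold, so EG lies in the intersection.

97.5 < EG < 154.1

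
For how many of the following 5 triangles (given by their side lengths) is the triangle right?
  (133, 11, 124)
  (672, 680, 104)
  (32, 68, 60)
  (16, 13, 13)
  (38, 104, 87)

2

(133,11,124): 11²+124² = 15497 < 17689 = 133² → obtuse
(672,680,104): 104²+672² = 462400 = 680² → right
(32,68,60): 32²+60² = 4624 = 68² → right
(16,13,13): 13²+13² = 338 > 256 = 16² → acute
(38,104,87): 38²+87² = 9013 < 10816 = 104² → obtuse
2 of the 5 are right.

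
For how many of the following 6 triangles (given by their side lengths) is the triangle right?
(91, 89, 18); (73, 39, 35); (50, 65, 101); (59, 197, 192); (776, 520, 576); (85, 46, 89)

(91,89,18): 18²+89² = 8245 < 8281 = 91² → obtuse
(73,39,35): 35²+39² = 2746 < 5329 = 73² → obtuse
(50,65,101): 50²+65² = 6725 < 10201 = 101² → obtuse
(59,197,192): 59²+192² = 40345 > 38809 = 197² → acute
(776,520,576): 520²+576² = 602176 = 776² → right
(85,46,89): 46²+85² = 9341 > 7921 = 89² → acute
1 of the 6 is right.

1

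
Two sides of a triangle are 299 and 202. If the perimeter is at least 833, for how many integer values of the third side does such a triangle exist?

169

Triangle inequality: 97 < x < 501. Perimeter ≥ 833 gives x ≥ 833 − 299 − 202 = 332.
So 332 ≤ x < 501; integers 332 through 500: 169 values.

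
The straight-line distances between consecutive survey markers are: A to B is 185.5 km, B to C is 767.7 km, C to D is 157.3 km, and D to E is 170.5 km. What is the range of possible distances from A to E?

The maximum is all hops collinear in one direction: 185.5 + 767.7 + 157.3 + 170.5 = 1281.0.
The longest hop is 767.7; the others sum to 513.3. Folding the others back against it leaves at least 767.7 − 513.3 = 254.4.

254.4 ≤ AE ≤ 1281.0 km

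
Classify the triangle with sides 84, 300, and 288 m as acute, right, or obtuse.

Compare the square of the longest side to the sum of squares of the other two: 84² + 288² = 90000 = 300².

right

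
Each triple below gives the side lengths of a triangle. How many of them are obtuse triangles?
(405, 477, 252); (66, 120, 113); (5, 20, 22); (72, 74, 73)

1

(405,477,252): 252²+405² = 227529 = 477² → right
(66,120,113): 66²+113² = 17125 > 14400 = 120² → acute
(5,20,22): 5²+20² = 425 < 484 = 22² → obtuse
(72,74,73): 72²+73² = 10513 > 5476 = 74² → acute
1 of the 4 is obtuse.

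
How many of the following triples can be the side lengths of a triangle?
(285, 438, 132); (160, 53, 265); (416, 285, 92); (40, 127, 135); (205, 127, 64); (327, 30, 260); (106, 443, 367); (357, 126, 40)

2

(132,285,438): 132+285 ≤ 438 → not valid
(53,160,265): 53+160 ≤ 265 → not valid
(92,285,416): 92+285 ≤ 416 → not valid
(40,127,135): 40+127 > 135 → valid
(64,127,205): 64+127 ≤ 205 → not valid
(30,260,327): 30+260 ≤ 327 → not valid
(106,367,443): 106+367 > 443 → valid
(40,126,357): 40+126 ≤ 357 → not valid
2 of the 8 triples form a triangle.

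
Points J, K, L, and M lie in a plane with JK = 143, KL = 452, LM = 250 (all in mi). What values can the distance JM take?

The maximum is all hops collinear in one direction: 143 + 452 + 250 = 845.
The longest hop is 452; the others sum to 393. Folding the others back against it leaves at least 452 − 393 = 59.

59 ≤ JM ≤ 845 mi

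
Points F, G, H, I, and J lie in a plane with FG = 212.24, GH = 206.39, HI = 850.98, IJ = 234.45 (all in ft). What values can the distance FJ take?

The maximum is all hops collinear in one direction: 212.24 + 206.39 + 850.98 + 234.45 = 1504.06.
The longest hop is 850.98; the others sum to 653.08. Folding the others back against it leaves at least 850.98 − 653.08 = 197.90.

197.90 ≤ FJ ≤ 1504.06 ft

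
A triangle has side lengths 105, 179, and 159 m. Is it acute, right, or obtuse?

Compare the square of the longest side to the sum of squares of the other two: 105² + 159² = 36306 > 32041 = 179².

acute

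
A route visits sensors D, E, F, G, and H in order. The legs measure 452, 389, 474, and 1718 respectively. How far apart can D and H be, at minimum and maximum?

The maximum is all hops collinear in one direction: 452 + 389 + 474 + 1718 = 3033.
The longest hop is 1718; the others sum to 1315. Folding the others back against it leaves at least 1718 − 1315 = 403.

403 ≤ DH ≤ 3033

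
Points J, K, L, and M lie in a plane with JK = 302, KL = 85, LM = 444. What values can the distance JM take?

57 ≤ JM ≤ 831

The maximum is all hops collinear in one direction: 302 + 85 + 444 = 831.
The longest hop is 444; the others sum to 387. Folding the others back against it leaves at least 444 − 387 = 57.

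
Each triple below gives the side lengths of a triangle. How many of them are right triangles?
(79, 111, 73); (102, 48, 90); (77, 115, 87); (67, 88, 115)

1

(79,111,73): 73²+79² = 11570 < 12321 = 111² → obtuse
(102,48,90): 48²+90² = 10404 = 102² → right
(77,115,87): 77²+87² = 13498 > 13225 = 115² → acute
(67,88,115): 67²+88² = 12233 < 13225 = 115² → obtuse
1 of the 4 is right.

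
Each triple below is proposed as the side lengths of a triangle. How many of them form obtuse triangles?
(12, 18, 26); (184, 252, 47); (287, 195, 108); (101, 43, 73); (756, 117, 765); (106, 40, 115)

4

(12,18,26): 12²+18² = 468 < 676 = 26² → obtuse
(184,252,47): 47+184 ≤ 252, not a triangle
(287,195,108): 108²+195² = 49689 < 82369 = 287² → obtuse
(101,43,73): 43²+73² = 7178 < 10201 = 101² → obtuse
(756,117,765): 117²+756² = 585225 = 765² → right
(106,40,115): 40²+106² = 12836 < 13225 = 115² → obtuse
4 of the 6 are obtuse.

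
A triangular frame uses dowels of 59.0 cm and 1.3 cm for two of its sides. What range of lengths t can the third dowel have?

By the triangle inequality, t must be less than 59.0 + 1.3 = 60.3 and greater than |59.0 − 1.3| = 57.7.

57.7 < t < 60.3 (cm)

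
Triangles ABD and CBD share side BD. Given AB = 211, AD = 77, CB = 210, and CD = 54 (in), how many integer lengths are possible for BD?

From triangle ABD: 134 < BD < 288.
From triangle CBD: 156 < BD < 264.
Intersection: 156 < BD < 264, so integers 157 through 263: 107 values.

107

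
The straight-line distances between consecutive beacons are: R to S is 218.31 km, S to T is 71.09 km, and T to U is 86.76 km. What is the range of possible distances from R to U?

The maximum is all hops collinear in one direction: 218.31 + 71.09 + 86.76 = 376.16.
The longest hop is 218.31; the others sum to 157.85. Folding the others back against it leaves at least 218.31 − 157.85 = 60.46.

60.46 ≤ RU ≤ 376.16 km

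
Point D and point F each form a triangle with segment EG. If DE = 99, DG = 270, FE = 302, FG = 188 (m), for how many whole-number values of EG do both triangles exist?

From triangle DEG: 171 < EG < 369.
From triangle FEG: 114 < EG < 490.
Intersection: 171 < EG < 369, so integers 172 through 368: 197 values.

197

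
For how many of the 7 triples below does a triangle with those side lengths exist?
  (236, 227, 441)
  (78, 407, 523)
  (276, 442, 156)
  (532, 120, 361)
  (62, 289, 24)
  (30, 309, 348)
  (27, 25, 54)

1

(227,236,441): 227+236 > 441 → valid
(78,407,523): 78+407 ≤ 523 → not valid
(156,276,442): 156+276 ≤ 442 → not valid
(120,361,532): 120+361 ≤ 532 → not valid
(24,62,289): 24+62 ≤ 289 → not valid
(30,309,348): 30+309 ≤ 348 → not valid
(25,27,54): 25+27 ≤ 54 → not valid
1 of the 7 triples forms a triangle.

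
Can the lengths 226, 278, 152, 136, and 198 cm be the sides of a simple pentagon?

Yes

A pentagon exists iff every side is shorter than the sum of the others — equivalently, the longest side is less than the sum of the rest.
Longest side 278 < 712 (sum of the remaining 4), so yes.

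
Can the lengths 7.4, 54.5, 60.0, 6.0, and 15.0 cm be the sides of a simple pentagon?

A pentagon exists iff every side is shorter than the sum of the others — equivalently, the longest side is less than the sum of the rest.
Longest side 60.0 < 82.9 (sum of the remaining 4), so yes.

Yes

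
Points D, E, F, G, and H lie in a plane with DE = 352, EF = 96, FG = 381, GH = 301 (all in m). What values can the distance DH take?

0 ≤ DH ≤ 1130 m

The maximum is all hops collinear in one direction: 352 + 96 + 381 + 301 = 1130.
The longest hop is 381; the others sum to 749. Since 381 ≤ 749, the path can fold back on itself completely, so the minimum distance is 0.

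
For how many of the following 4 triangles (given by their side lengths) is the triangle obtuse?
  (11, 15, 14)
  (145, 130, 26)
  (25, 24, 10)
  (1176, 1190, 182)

(11,15,14): 11²+14² = 317 > 225 = 15² → acute
(145,130,26): 26²+130² = 17576 < 21025 = 145² → obtuse
(25,24,10): 10²+24² = 676 > 625 = 25² → acute
(1176,1190,182): 182²+1176² = 1416100 = 1190² → right
1 of the 4 is obtuse.

1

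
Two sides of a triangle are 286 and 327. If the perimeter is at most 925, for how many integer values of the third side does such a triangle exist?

Triangle inequality: 41 < x < 613. Perimeter ≤ 925 gives x ≤ 925 − 286 − 327 = 312.
So 41 < x ≤ 312; integers 42 through 312: 271 values.

271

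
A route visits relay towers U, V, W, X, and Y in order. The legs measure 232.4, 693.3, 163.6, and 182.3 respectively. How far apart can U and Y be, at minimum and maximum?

115.0 ≤ UY ≤ 1271.6

The maximum is all hops collinear in one direction: 232.4 + 693.3 + 163.6 + 182.3 = 1271.6.
The longest hop is 693.3; the others sum to 578.3. Folding the others back against it leaves at least 693.3 − 578.3 = 115.0.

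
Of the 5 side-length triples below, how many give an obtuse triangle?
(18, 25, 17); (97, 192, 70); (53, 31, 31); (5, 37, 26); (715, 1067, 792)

2

(18,25,17): 17²+18² = 613 < 625 = 25² → obtuse
(97,192,70): 70+97 ≤ 192, not a triangle
(53,31,31): 31²+31² = 1922 < 2809 = 53² → obtuse
(5,37,26): 5+26 ≤ 37, not a triangle
(715,1067,792): 715²+792² = 1138489 = 1067² → right
2 of the 5 are obtuse.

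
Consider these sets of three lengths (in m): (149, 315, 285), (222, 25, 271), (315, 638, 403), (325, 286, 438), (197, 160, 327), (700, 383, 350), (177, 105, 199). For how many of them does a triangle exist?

(149,285,315): 149+285 > 315 → valid
(25,222,271): 25+222 ≤ 271 → not valid
(315,403,638): 315+403 > 638 → valid
(286,325,438): 286+325 > 438 → valid
(160,197,327): 160+197 > 327 → valid
(350,383,700): 350+383 > 700 → valid
(105,177,199): 105+177 > 199 → valid
6 of the 7 triples form a triangle.

6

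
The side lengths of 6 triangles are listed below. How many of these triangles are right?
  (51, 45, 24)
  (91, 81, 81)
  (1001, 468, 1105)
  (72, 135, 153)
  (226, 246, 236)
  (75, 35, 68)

(51,45,24): 24²+45² = 2601 = 51² → right
(91,81,81): 81²+81² = 13122 > 8281 = 91² → acute
(1001,468,1105): 468²+1001² = 1221025 = 1105² → right
(72,135,153): 72²+135² = 23409 = 153² → right
(226,246,236): 226²+236² = 106772 > 60516 = 246² → acute
(75,35,68): 35²+68² = 5849 > 5625 = 75² → acute
3 of the 6 are right.

3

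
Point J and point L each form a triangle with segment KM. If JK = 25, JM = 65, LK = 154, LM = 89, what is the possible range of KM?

65 < KM < 90

From triangle JKM: |25 − 65| < KM < 25 + 65, i.e. 40 < KM < 90.
From triangle LKM: 65 < KM < 243.
Both must hold, so KM lies in the intersection.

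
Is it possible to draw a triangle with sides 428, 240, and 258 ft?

Yes

The longest side is 428, and the other two sum to 498.
Since 498 > 428, the triangle inequality holds.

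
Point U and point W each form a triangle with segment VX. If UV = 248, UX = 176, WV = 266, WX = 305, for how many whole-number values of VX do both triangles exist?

351

From triangle UVX: 72 < VX < 424.
From triangle WVX: 39 < VX < 571.
Intersection: 72 < VX < 424, so integers 73 through 423: 351 values.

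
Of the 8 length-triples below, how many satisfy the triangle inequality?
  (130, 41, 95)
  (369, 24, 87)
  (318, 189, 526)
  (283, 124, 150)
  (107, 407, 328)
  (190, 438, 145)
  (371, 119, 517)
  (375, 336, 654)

(41,95,130): 41+95 > 130 → valid
(24,87,369): 24+87 ≤ 369 → not valid
(189,318,526): 189+318 ≤ 526 → not valid
(124,150,283): 124+150 ≤ 283 → not valid
(107,328,407): 107+328 > 407 → valid
(145,190,438): 145+190 ≤ 438 → not valid
(119,371,517): 119+371 ≤ 517 → not valid
(336,375,654): 336+375 > 654 → valid
3 of the 8 triples form a triangle.

3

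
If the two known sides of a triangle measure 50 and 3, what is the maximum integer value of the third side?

The third side must be strictly less than 50 + 3 = 53.
The largest integer below 53 is 52.

52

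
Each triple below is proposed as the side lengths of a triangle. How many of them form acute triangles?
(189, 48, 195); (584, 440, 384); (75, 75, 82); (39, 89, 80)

1

(189,48,195): 48²+189² = 38025 = 195² → right
(584,440,384): 384²+440² = 341056 = 584² → right
(75,75,82): 75²+75² = 11250 > 6724 = 82² → acute
(39,89,80): 39²+80² = 7921 = 89² → right
1 of the 4 is acute.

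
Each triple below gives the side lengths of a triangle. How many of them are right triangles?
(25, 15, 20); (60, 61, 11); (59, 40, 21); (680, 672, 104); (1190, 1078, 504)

(25,15,20): 15²+20² = 625 = 25² → right
(60,61,11): 11²+60² = 3721 = 61² → right
(59,40,21): 21²+40² = 2041 < 3481 = 59² → obtuse
(680,672,104): 104²+672² = 462400 = 680² → right
(1190,1078,504): 504²+1078² = 1416100 = 1190² → right
4 of the 5 are right.

4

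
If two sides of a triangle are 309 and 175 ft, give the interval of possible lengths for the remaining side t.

By the triangle inequality, t must be less than 309 + 175 = 484 and greater than |309 − 175| = 134.

134 < t < 484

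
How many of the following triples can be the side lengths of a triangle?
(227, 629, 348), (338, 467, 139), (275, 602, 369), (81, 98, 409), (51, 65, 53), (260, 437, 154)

3

(227,348,629): 227+348 ≤ 629 → not valid
(139,338,467): 139+338 > 467 → valid
(275,369,602): 275+369 > 602 → valid
(81,98,409): 81+98 ≤ 409 → not valid
(51,53,65): 51+53 > 65 → valid
(154,260,437): 154+260 ≤ 437 → not valid
3 of the 6 triples form a triangle.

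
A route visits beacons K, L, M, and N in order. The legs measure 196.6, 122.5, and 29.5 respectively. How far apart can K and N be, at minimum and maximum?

The maximum is all hops collinear in one direction: 196.6 + 122.5 + 29.5 = 348.6.
The longest hop is 196.6; the others sum to 152.0. Folding the others back against it leaves at least 196.6 − 152.0 = 44.6.

44.6 ≤ KN ≤ 348.6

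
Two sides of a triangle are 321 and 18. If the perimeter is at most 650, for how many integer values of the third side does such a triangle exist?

Triangle inequality: 303 < x < 339. Perimeter ≤ 650 gives x ≤ 650 − 321 − 18 = 311.
So 303 < x ≤ 311; integers 304 through 311: 8 values.

8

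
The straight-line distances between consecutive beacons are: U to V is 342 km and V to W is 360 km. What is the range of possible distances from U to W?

18 ≤ UW ≤ 702 km

By the triangle inequality, |342 − 360| ≤ UW ≤ 342 + 360.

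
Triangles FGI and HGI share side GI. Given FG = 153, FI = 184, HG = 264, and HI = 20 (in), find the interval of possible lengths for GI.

From triangle FGI: |153 − 184| < GI < 153 + 184, i.e. 31 < GI < 337.
From triangle HGI: 244 < GI < 284.
Both must hold, so GI lies in the intersection.

244 < GI < 284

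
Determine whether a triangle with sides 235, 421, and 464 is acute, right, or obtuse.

Compare the square of the longest side to the sum of squares of the other two: 235² + 421² = 232466 > 215296 = 464².

acute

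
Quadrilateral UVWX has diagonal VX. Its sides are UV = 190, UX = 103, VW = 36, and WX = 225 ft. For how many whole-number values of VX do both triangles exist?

From triangle UVX: 87 < VX < 293.
From triangle WVX: 189 < VX < 261.
Intersection: 189 < VX < 261, so integers 190 through 260: 71 values.

71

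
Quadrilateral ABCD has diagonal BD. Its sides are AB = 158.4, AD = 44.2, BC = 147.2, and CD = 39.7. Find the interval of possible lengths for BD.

114.2 < BD < 186.9

From triangle ABD: |158.4 − 44.2| < BD < 158.4 + 44.2, i.e. 114.2 < BD < 202.6.
From triangle CBD: 107.5 < BD < 186.9.
Both must hold, so BD lies in the intersection.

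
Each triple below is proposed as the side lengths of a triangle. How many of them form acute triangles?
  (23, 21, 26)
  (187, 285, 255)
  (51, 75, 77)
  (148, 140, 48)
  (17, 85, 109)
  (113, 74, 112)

(23,21,26): 21²+23² = 970 > 676 = 26² → acute
(187,285,255): 187²+255² = 99994 > 81225 = 285² → acute
(51,75,77): 51²+75² = 8226 > 5929 = 77² → acute
(148,140,48): 48²+140² = 21904 = 148² → right
(17,85,109): 17+85 ≤ 109, not a triangle
(113,74,112): 74²+112² = 18020 > 12769 = 113² → acute
4 of the 6 are acute.

4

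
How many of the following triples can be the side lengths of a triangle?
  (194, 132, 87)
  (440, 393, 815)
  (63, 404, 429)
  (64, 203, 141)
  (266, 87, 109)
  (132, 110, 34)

5

(87,132,194): 87+132 > 194 → valid
(393,440,815): 393+440 > 815 → valid
(63,404,429): 63+404 > 429 → valid
(64,141,203): 64+141 > 203 → valid
(87,109,266): 87+109 ≤ 266 → not valid
(34,110,132): 34+110 > 132 → valid
5 of the 6 triples form a triangle.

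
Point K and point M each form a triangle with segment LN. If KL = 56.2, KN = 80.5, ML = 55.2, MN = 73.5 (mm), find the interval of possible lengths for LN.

24.3 < LN < 128.7

From triangle KLN: |56.2 − 80.5| < LN < 56.2 + 80.5, i.e. 24.3 < LN < 136.7.
From triangle MLN: 18.3 < LN < 128.7.
Both must hold, so LN lies in the intersection.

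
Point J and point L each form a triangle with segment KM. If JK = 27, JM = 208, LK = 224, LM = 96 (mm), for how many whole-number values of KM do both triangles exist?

From triangle JKM: 181 < KM < 235.
From triangle LKM: 128 < KM < 320.
Intersection: 181 < KM < 235, so integers 182 through 234: 53 values.

53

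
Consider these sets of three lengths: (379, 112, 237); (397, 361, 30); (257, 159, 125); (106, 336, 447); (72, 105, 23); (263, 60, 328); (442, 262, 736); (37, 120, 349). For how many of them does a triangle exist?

(112,237,379): 112+237 ≤ 379 → not valid
(30,361,397): 30+361 ≤ 397 → not valid
(125,159,257): 125+159 > 257 → valid
(106,336,447): 106+336 ≤ 447 → not valid
(23,72,105): 23+72 ≤ 105 → not valid
(60,263,328): 60+263 ≤ 328 → not valid
(262,442,736): 262+442 ≤ 736 → not valid
(37,120,349): 37+120 ≤ 349 → not valid
1 of the 8 triples forms a triangle.

1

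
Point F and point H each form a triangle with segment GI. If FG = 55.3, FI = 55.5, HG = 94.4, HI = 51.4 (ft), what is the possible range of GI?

43.0 < GI < 110.8

From triangle FGI: |55.3 − 55.5| < GI < 55.3 + 55.5, i.e. 0.2 < GI < 110.8.
From triangle HGI: 43.0 < GI < 145.8.
Both must hold, so GI lies in the intersection.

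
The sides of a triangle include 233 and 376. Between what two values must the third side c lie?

143 < c < 609

By the triangle inequality, c must be less than 233 + 376 = 609 and greater than |233 − 376| = 143.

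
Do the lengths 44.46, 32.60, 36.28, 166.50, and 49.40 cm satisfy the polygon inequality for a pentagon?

No

For a pentagon, each side must be shorter than the sum of the others.
Here the longest side is 166.50, but the remaining 4 sides sum to only 162.74.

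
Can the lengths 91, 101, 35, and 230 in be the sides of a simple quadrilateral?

For a quadrilateral, each side must be shorter than the sum of the others.
Here the longest side is 230, but the remaining 3 sides sum to only 227.

No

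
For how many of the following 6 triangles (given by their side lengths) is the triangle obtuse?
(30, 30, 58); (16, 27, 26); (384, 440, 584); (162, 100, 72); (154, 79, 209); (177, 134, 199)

(30,30,58): 30²+30² = 1800 < 3364 = 58² → obtuse
(16,27,26): 16²+26² = 932 > 729 = 27² → acute
(384,440,584): 384²+440² = 341056 = 584² → right
(162,100,72): 72²+100² = 15184 < 26244 = 162² → obtuse
(154,79,209): 79²+154² = 29957 < 43681 = 209² → obtuse
(177,134,199): 134²+177² = 49285 > 39601 = 199² → acute
3 of the 6 are obtuse.

3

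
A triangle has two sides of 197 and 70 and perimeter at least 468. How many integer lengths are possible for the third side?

Triangle inequality: 127 < x < 267. Perimeter ≥ 468 gives x ≥ 468 − 197 − 70 = 201.
So 201 ≤ x < 267; integers 201 through 266: 66 values.

66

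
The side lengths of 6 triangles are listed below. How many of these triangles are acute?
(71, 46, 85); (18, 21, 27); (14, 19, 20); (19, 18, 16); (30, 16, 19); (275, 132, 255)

(71,46,85): 46²+71² = 7157 < 7225 = 85² → obtuse
(18,21,27): 18²+21² = 765 > 729 = 27² → acute
(14,19,20): 14²+19² = 557 > 400 = 20² → acute
(19,18,16): 16²+18² = 580 > 361 = 19² → acute
(30,16,19): 16²+19² = 617 < 900 = 30² → obtuse
(275,132,255): 132²+255² = 82449 > 75625 = 275² → acute
4 of the 6 are acute.

4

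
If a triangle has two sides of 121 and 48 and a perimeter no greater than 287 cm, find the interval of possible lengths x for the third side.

Triangle inequality alone gives 73 < x < 169.
The perimeter condition gives x ≤ 287 − 121 − 48 = 118.
Intersecting the two: 73 < x ≤ 118.

73 < x ≤ 118 cm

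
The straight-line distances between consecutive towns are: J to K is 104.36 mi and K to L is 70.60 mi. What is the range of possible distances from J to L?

By the triangle inequality, |104.36 − 70.60| ≤ JL ≤ 104.36 + 70.60.

33.76 ≤ JL ≤ 174.96 mi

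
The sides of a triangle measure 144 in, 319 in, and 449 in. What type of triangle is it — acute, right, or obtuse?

obtuse

Compare the square of the longest side to the sum of squares of the other two: 144² + 319² = 122497 < 201601 = 449².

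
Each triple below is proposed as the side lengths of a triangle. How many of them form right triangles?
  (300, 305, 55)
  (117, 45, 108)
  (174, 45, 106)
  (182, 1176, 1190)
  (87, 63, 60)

(300,305,55): 55²+300² = 93025 = 305² → right
(117,45,108): 45²+108² = 13689 = 117² → right
(174,45,106): 45+106 ≤ 174, not a triangle
(182,1176,1190): 182²+1176² = 1416100 = 1190² → right
(87,63,60): 60²+63² = 7569 = 87² → right
4 of the 5 are right.

4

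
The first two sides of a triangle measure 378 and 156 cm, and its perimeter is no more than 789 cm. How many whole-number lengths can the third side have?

33

Triangle inequality: 222 < x < 534. Perimeter ≤ 789 gives x ≤ 789 − 378 − 156 = 255.
So 222 < x ≤ 255; integers 223 through 255: 33 values.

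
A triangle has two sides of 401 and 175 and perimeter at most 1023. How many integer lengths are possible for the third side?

221

Triangle inequality: 226 < x < 576. Perimeter ≤ 1023 gives x ≤ 1023 − 401 − 175 = 447.
So 226 < x ≤ 447; integers 227 through 447: 221 values.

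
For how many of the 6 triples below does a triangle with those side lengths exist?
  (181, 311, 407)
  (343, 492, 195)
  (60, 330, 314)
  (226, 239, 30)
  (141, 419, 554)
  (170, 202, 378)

(181,311,407): 181+311 > 407 → valid
(195,343,492): 195+343 > 492 → valid
(60,314,330): 60+314 > 330 → valid
(30,226,239): 30+226 > 239 → valid
(141,419,554): 141+419 > 554 → valid
(170,202,378): 170+202 ≤ 378 → not valid
5 of the 6 triples form a triangle.

5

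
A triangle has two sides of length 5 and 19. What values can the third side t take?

14 < t < 24

By the triangle inequality, t must be less than 5 + 19 = 24 and greater than |5 − 19| = 14.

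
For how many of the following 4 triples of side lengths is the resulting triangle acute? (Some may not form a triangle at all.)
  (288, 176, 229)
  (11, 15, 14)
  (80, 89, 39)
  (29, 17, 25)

3

(288,176,229): 176²+229² = 83417 > 82944 = 288² → acute
(11,15,14): 11²+14² = 317 > 225 = 15² → acute
(80,89,39): 39²+80² = 7921 = 89² → right
(29,17,25): 17²+25² = 914 > 841 = 29² → acute
3 of the 4 are acute.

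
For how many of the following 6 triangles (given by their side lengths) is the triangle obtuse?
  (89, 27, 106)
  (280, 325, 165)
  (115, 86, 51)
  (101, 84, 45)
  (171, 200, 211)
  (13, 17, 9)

(89,27,106): 27²+89² = 8650 < 11236 = 106² → obtuse
(280,325,165): 165²+280² = 105625 = 325² → right
(115,86,51): 51²+86² = 9997 < 13225 = 115² → obtuse
(101,84,45): 45²+84² = 9081 < 10201 = 101² → obtuse
(171,200,211): 171²+200² = 69241 > 44521 = 211² → acute
(13,17,9): 9²+13² = 250 < 289 = 17² → obtuse
4 of the 6 are obtuse.

4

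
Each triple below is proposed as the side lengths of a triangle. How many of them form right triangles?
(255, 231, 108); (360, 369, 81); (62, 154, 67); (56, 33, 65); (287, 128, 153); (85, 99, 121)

3

(255,231,108): 108²+231² = 65025 = 255² → right
(360,369,81): 81²+360² = 136161 = 369² → right
(62,154,67): 62+67 ≤ 154, not a triangle
(56,33,65): 33²+56² = 4225 = 65² → right
(287,128,153): 128+153 ≤ 287, not a triangle
(85,99,121): 85²+99² = 17026 > 14641 = 121² → acute
3 of the 6 are right.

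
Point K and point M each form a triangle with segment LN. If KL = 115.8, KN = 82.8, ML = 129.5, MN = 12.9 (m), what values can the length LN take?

116.6 < LN < 142.4

From triangle KLN: |115.8 − 82.8| < LN < 115.8 + 82.8, i.e. 33.0 < LN < 198.6.
From triangle MLN: 116.6 < LN < 142.4.
Both must hold, so LN lies in the intersection.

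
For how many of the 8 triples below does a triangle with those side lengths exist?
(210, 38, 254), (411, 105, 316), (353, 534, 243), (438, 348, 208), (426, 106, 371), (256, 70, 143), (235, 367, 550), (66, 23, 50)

6

(38,210,254): 38+210 ≤ 254 → not valid
(105,316,411): 105+316 > 411 → valid
(243,353,534): 243+353 > 534 → valid
(208,348,438): 208+348 > 438 → valid
(106,371,426): 106+371 > 426 → valid
(70,143,256): 70+143 ≤ 256 → not valid
(235,367,550): 235+367 > 550 → valid
(23,50,66): 23+50 > 66 → valid
6 of the 8 triples form a triangle.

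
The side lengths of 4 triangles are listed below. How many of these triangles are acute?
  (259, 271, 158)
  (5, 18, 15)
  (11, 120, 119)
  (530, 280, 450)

(259,271,158): 158²+259² = 92045 > 73441 = 271² → acute
(5,18,15): 5²+15² = 250 < 324 = 18² → obtuse
(11,120,119): 11²+119² = 14282 < 14400 = 120² → obtuse
(530,280,450): 280²+450² = 280900 = 530² → right
1 of the 4 is acute.

1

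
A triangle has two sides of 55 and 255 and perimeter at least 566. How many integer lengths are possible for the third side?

Triangle inequality: 200 < x < 310. Perimeter ≥ 566 gives x ≥ 566 − 55 − 255 = 256.
So 256 ≤ x < 310; integers 256 through 309: 54 values.

54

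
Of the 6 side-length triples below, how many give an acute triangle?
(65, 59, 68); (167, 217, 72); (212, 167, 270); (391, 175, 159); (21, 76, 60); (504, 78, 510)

(65,59,68): 59²+65² = 7706 > 4624 = 68² → acute
(167,217,72): 72²+167² = 33073 < 47089 = 217² → obtuse
(212,167,270): 167²+212² = 72833 < 72900 = 270² → obtuse
(391,175,159): 159+175 ≤ 391, not a triangle
(21,76,60): 21²+60² = 4041 < 5776 = 76² → obtuse
(504,78,510): 78²+504² = 260100 = 510² → right
1 of the 6 is acute.

1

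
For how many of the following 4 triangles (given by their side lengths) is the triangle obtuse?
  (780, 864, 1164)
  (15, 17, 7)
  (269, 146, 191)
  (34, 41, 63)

3

(780,864,1164): 780²+864² = 1354896 = 1164² → right
(15,17,7): 7²+15² = 274 < 289 = 17² → obtuse
(269,146,191): 146²+191² = 57797 < 72361 = 269² → obtuse
(34,41,63): 34²+41² = 2837 < 3969 = 63² → obtuse
3 of the 4 are obtuse.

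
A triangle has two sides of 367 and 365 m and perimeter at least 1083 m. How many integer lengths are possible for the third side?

Triangle inequality: 2 < x < 732. Perimeter ≥ 1083 gives x ≥ 1083 − 367 − 365 = 351.
So 351 ≤ x < 732; integers 351 through 731: 381 values.

381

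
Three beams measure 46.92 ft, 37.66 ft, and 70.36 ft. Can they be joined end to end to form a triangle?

The longest side is 70.36, and the other two sum to 84.58.
Since 84.58 > 70.36, the triangle inequality holds.

Yes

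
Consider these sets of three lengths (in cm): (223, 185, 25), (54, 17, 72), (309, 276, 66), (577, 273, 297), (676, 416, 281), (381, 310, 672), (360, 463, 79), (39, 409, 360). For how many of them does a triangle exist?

(25,185,223): 25+185 ≤ 223 → not valid
(17,54,72): 17+54 ≤ 72 → not valid
(66,276,309): 66+276 > 309 → valid
(273,297,577): 273+297 ≤ 577 → not valid
(281,416,676): 281+416 > 676 → valid
(310,381,672): 310+381 > 672 → valid
(79,360,463): 79+360 ≤ 463 → not valid
(39,360,409): 39+360 ≤ 409 → not valid
3 of the 8 triples form a triangle.

3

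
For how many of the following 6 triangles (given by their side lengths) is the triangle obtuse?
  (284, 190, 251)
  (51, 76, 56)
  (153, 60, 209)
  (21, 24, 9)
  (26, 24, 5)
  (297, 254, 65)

5

(284,190,251): 190²+251² = 99101 > 80656 = 284² → acute
(51,76,56): 51²+56² = 5737 < 5776 = 76² → obtuse
(153,60,209): 60²+153² = 27009 < 43681 = 209² → obtuse
(21,24,9): 9²+21² = 522 < 576 = 24² → obtuse
(26,24,5): 5²+24² = 601 < 676 = 26² → obtuse
(297,254,65): 65²+254² = 68741 < 88209 = 297² → obtuse
5 of the 6 are obtuse.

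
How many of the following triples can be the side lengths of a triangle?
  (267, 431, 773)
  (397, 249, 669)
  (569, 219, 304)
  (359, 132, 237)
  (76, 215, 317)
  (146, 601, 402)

(267,431,773): 267+431 ≤ 773 → not valid
(249,397,669): 249+397 ≤ 669 → not valid
(219,304,569): 219+304 ≤ 569 → not valid
(132,237,359): 132+237 > 359 → valid
(76,215,317): 76+215 ≤ 317 → not valid
(146,402,601): 146+402 ≤ 601 → not valid
1 of the 6 triples forms a triangle.

1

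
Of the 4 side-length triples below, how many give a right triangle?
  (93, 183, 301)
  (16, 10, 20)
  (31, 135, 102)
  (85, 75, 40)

(93,183,301): 93+183 ≤ 301, not a triangle
(16,10,20): 10²+16² = 356 < 400 = 20² → obtuse
(31,135,102): 31+102 ≤ 135, not a triangle
(85,75,40): 40²+75² = 7225 = 85² → right
1 of the 4 is right.

1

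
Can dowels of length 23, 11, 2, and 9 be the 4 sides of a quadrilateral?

No

For a quadrilateral, each side must be shorter than the sum of the others.
Here the longest side is 23, but the remaining 3 sides sum to only 22.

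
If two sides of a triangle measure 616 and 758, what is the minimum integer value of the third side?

143

The third side must be strictly greater than |616 − 758| = 142.
The smallest integer above 142 is 143.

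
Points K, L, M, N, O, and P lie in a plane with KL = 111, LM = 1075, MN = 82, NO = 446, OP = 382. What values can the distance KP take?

The maximum is all hops collinear in one direction: 111 + 1075 + 82 + 446 + 382 = 2096.
The longest hop is 1075; the others sum to 1021. Folding the others back against it leaves at least 1075 − 1021 = 54.

54 ≤ KP ≤ 2096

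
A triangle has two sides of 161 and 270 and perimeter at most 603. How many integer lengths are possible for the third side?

Triangle inequality: 109 < x < 431. Perimeter ≤ 603 gives x ≤ 603 − 161 − 270 = 172.
So 109 < x ≤ 172; integers 110 through 172: 63 values.

63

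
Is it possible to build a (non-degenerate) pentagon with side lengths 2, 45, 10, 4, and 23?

For a pentagon, each side must be shorter than the sum of the others.
Here the longest side is 45, but the remaining 4 sides sum to only 39.

No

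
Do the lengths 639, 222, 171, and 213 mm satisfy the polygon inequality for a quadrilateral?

For a quadrilateral, each side must be shorter than the sum of the others.
Here the longest side is 639, but the remaining 3 sides sum to only 606.

No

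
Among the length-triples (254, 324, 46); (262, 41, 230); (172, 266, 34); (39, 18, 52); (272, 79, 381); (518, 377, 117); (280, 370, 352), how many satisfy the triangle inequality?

(46,254,324): 46+254 ≤ 324 → not valid
(41,230,262): 41+230 > 262 → valid
(34,172,266): 34+172 ≤ 266 → not valid
(18,39,52): 18+39 > 52 → valid
(79,272,381): 79+272 ≤ 381 → not valid
(117,377,518): 117+377 ≤ 518 → not valid
(280,352,370): 280+352 > 370 → valid
3 of the 7 triples form a triangle.

3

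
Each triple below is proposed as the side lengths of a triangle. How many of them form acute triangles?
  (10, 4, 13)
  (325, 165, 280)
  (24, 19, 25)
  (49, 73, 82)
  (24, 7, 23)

3

(10,4,13): 4²+10² = 116 < 169 = 13² → obtuse
(325,165,280): 165²+280² = 105625 = 325² → right
(24,19,25): 19²+24² = 937 > 625 = 25² → acute
(49,73,82): 49²+73² = 7730 > 6724 = 82² → acute
(24,7,23): 7²+23² = 578 > 576 = 24² → acute
3 of the 5 are acute.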